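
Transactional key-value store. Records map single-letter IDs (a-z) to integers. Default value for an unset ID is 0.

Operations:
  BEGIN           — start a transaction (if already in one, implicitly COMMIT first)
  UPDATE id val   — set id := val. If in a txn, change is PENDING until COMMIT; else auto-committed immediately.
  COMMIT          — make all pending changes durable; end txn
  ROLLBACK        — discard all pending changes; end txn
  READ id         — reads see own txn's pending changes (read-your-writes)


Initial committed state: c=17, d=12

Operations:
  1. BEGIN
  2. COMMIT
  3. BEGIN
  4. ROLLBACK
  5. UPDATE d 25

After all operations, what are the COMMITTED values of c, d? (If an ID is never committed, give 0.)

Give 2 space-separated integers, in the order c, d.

Answer: 17 25

Derivation:
Initial committed: {c=17, d=12}
Op 1: BEGIN: in_txn=True, pending={}
Op 2: COMMIT: merged [] into committed; committed now {c=17, d=12}
Op 3: BEGIN: in_txn=True, pending={}
Op 4: ROLLBACK: discarded pending []; in_txn=False
Op 5: UPDATE d=25 (auto-commit; committed d=25)
Final committed: {c=17, d=25}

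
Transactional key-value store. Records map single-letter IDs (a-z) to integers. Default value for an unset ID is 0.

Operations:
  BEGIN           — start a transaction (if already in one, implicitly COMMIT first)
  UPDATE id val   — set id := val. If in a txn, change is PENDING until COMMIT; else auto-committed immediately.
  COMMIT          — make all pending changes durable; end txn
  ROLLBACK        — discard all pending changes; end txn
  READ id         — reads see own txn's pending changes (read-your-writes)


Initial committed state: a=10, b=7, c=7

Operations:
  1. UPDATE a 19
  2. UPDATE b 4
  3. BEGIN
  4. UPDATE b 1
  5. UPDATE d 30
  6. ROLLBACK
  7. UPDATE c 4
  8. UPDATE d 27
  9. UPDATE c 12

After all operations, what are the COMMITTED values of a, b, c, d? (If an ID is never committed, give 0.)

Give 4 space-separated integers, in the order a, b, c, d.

Initial committed: {a=10, b=7, c=7}
Op 1: UPDATE a=19 (auto-commit; committed a=19)
Op 2: UPDATE b=4 (auto-commit; committed b=4)
Op 3: BEGIN: in_txn=True, pending={}
Op 4: UPDATE b=1 (pending; pending now {b=1})
Op 5: UPDATE d=30 (pending; pending now {b=1, d=30})
Op 6: ROLLBACK: discarded pending ['b', 'd']; in_txn=False
Op 7: UPDATE c=4 (auto-commit; committed c=4)
Op 8: UPDATE d=27 (auto-commit; committed d=27)
Op 9: UPDATE c=12 (auto-commit; committed c=12)
Final committed: {a=19, b=4, c=12, d=27}

Answer: 19 4 12 27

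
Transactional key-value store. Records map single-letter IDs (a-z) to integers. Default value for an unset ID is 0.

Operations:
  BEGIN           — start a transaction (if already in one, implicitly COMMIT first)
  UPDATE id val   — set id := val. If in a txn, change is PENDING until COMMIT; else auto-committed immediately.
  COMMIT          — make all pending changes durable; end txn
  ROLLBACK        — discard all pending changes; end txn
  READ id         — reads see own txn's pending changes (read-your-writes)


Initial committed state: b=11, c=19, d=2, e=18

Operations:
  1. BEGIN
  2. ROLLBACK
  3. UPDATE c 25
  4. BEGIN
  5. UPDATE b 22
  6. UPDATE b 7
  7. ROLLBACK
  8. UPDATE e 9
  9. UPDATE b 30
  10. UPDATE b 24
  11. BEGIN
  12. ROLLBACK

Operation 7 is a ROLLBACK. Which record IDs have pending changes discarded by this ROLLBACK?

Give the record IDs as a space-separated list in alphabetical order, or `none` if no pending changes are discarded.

Answer: b

Derivation:
Initial committed: {b=11, c=19, d=2, e=18}
Op 1: BEGIN: in_txn=True, pending={}
Op 2: ROLLBACK: discarded pending []; in_txn=False
Op 3: UPDATE c=25 (auto-commit; committed c=25)
Op 4: BEGIN: in_txn=True, pending={}
Op 5: UPDATE b=22 (pending; pending now {b=22})
Op 6: UPDATE b=7 (pending; pending now {b=7})
Op 7: ROLLBACK: discarded pending ['b']; in_txn=False
Op 8: UPDATE e=9 (auto-commit; committed e=9)
Op 9: UPDATE b=30 (auto-commit; committed b=30)
Op 10: UPDATE b=24 (auto-commit; committed b=24)
Op 11: BEGIN: in_txn=True, pending={}
Op 12: ROLLBACK: discarded pending []; in_txn=False
ROLLBACK at op 7 discards: ['b']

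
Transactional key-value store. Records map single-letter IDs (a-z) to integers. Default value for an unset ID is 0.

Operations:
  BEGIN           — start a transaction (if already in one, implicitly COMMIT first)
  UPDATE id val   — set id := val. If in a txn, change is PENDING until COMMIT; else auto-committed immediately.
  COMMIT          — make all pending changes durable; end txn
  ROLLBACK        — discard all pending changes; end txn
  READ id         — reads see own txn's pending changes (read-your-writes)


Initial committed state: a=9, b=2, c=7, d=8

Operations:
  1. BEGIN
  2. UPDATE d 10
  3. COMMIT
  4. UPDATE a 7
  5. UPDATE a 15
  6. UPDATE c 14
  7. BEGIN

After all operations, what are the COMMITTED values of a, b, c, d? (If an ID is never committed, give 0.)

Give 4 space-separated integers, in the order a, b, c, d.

Answer: 15 2 14 10

Derivation:
Initial committed: {a=9, b=2, c=7, d=8}
Op 1: BEGIN: in_txn=True, pending={}
Op 2: UPDATE d=10 (pending; pending now {d=10})
Op 3: COMMIT: merged ['d'] into committed; committed now {a=9, b=2, c=7, d=10}
Op 4: UPDATE a=7 (auto-commit; committed a=7)
Op 5: UPDATE a=15 (auto-commit; committed a=15)
Op 6: UPDATE c=14 (auto-commit; committed c=14)
Op 7: BEGIN: in_txn=True, pending={}
Final committed: {a=15, b=2, c=14, d=10}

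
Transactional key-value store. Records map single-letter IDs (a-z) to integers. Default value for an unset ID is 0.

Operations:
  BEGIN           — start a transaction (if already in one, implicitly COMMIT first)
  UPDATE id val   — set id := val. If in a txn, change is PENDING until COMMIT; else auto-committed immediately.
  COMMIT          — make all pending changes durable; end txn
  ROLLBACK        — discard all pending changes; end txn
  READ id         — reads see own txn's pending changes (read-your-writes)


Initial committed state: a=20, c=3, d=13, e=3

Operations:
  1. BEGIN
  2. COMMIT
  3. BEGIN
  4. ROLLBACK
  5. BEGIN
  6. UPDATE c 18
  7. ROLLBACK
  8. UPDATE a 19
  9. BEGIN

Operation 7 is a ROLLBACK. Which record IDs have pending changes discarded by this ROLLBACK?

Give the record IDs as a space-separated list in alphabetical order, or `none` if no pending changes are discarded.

Initial committed: {a=20, c=3, d=13, e=3}
Op 1: BEGIN: in_txn=True, pending={}
Op 2: COMMIT: merged [] into committed; committed now {a=20, c=3, d=13, e=3}
Op 3: BEGIN: in_txn=True, pending={}
Op 4: ROLLBACK: discarded pending []; in_txn=False
Op 5: BEGIN: in_txn=True, pending={}
Op 6: UPDATE c=18 (pending; pending now {c=18})
Op 7: ROLLBACK: discarded pending ['c']; in_txn=False
Op 8: UPDATE a=19 (auto-commit; committed a=19)
Op 9: BEGIN: in_txn=True, pending={}
ROLLBACK at op 7 discards: ['c']

Answer: c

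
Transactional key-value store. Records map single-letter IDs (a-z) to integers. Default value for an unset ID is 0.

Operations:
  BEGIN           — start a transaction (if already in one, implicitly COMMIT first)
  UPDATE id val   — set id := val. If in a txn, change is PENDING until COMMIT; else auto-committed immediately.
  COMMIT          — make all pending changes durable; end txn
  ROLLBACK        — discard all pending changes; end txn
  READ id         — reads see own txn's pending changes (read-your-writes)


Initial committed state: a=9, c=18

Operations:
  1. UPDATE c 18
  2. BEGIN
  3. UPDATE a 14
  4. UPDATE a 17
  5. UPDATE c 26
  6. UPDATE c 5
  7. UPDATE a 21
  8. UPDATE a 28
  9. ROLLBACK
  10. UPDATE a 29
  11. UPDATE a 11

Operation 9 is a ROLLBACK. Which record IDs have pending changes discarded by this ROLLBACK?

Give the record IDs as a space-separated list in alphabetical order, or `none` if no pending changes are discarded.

Answer: a c

Derivation:
Initial committed: {a=9, c=18}
Op 1: UPDATE c=18 (auto-commit; committed c=18)
Op 2: BEGIN: in_txn=True, pending={}
Op 3: UPDATE a=14 (pending; pending now {a=14})
Op 4: UPDATE a=17 (pending; pending now {a=17})
Op 5: UPDATE c=26 (pending; pending now {a=17, c=26})
Op 6: UPDATE c=5 (pending; pending now {a=17, c=5})
Op 7: UPDATE a=21 (pending; pending now {a=21, c=5})
Op 8: UPDATE a=28 (pending; pending now {a=28, c=5})
Op 9: ROLLBACK: discarded pending ['a', 'c']; in_txn=False
Op 10: UPDATE a=29 (auto-commit; committed a=29)
Op 11: UPDATE a=11 (auto-commit; committed a=11)
ROLLBACK at op 9 discards: ['a', 'c']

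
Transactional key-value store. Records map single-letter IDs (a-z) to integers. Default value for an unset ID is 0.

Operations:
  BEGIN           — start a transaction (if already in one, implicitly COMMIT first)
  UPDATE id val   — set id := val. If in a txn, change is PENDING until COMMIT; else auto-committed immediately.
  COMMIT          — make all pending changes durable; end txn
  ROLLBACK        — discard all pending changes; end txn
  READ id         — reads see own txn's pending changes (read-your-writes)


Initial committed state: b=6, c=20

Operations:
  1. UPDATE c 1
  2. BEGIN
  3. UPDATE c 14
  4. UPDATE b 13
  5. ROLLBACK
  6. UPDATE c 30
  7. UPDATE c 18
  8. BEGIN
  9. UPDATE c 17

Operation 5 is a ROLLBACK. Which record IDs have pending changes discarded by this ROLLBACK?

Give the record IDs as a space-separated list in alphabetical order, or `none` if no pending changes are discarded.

Answer: b c

Derivation:
Initial committed: {b=6, c=20}
Op 1: UPDATE c=1 (auto-commit; committed c=1)
Op 2: BEGIN: in_txn=True, pending={}
Op 3: UPDATE c=14 (pending; pending now {c=14})
Op 4: UPDATE b=13 (pending; pending now {b=13, c=14})
Op 5: ROLLBACK: discarded pending ['b', 'c']; in_txn=False
Op 6: UPDATE c=30 (auto-commit; committed c=30)
Op 7: UPDATE c=18 (auto-commit; committed c=18)
Op 8: BEGIN: in_txn=True, pending={}
Op 9: UPDATE c=17 (pending; pending now {c=17})
ROLLBACK at op 5 discards: ['b', 'c']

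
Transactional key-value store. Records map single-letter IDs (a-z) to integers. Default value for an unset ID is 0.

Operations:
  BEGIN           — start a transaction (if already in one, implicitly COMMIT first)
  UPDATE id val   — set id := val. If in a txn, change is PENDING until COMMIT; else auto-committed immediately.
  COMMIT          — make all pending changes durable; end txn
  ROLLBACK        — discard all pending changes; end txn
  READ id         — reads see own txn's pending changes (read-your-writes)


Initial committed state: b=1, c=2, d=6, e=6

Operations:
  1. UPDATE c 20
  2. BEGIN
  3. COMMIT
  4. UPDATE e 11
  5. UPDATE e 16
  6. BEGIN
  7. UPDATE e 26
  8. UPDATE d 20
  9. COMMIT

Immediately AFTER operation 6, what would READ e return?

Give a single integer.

Initial committed: {b=1, c=2, d=6, e=6}
Op 1: UPDATE c=20 (auto-commit; committed c=20)
Op 2: BEGIN: in_txn=True, pending={}
Op 3: COMMIT: merged [] into committed; committed now {b=1, c=20, d=6, e=6}
Op 4: UPDATE e=11 (auto-commit; committed e=11)
Op 5: UPDATE e=16 (auto-commit; committed e=16)
Op 6: BEGIN: in_txn=True, pending={}
After op 6: visible(e) = 16 (pending={}, committed={b=1, c=20, d=6, e=16})

Answer: 16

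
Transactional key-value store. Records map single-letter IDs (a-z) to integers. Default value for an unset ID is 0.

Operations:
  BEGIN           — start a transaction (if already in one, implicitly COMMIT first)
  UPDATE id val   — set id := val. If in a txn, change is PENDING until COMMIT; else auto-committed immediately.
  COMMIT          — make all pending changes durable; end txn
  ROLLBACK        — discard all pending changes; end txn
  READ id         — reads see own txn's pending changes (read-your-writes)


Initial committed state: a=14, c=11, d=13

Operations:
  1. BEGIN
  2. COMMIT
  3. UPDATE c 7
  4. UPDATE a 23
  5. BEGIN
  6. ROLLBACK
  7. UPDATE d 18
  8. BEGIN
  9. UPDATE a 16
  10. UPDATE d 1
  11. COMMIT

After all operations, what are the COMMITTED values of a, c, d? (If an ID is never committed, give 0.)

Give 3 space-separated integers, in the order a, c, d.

Answer: 16 7 1

Derivation:
Initial committed: {a=14, c=11, d=13}
Op 1: BEGIN: in_txn=True, pending={}
Op 2: COMMIT: merged [] into committed; committed now {a=14, c=11, d=13}
Op 3: UPDATE c=7 (auto-commit; committed c=7)
Op 4: UPDATE a=23 (auto-commit; committed a=23)
Op 5: BEGIN: in_txn=True, pending={}
Op 6: ROLLBACK: discarded pending []; in_txn=False
Op 7: UPDATE d=18 (auto-commit; committed d=18)
Op 8: BEGIN: in_txn=True, pending={}
Op 9: UPDATE a=16 (pending; pending now {a=16})
Op 10: UPDATE d=1 (pending; pending now {a=16, d=1})
Op 11: COMMIT: merged ['a', 'd'] into committed; committed now {a=16, c=7, d=1}
Final committed: {a=16, c=7, d=1}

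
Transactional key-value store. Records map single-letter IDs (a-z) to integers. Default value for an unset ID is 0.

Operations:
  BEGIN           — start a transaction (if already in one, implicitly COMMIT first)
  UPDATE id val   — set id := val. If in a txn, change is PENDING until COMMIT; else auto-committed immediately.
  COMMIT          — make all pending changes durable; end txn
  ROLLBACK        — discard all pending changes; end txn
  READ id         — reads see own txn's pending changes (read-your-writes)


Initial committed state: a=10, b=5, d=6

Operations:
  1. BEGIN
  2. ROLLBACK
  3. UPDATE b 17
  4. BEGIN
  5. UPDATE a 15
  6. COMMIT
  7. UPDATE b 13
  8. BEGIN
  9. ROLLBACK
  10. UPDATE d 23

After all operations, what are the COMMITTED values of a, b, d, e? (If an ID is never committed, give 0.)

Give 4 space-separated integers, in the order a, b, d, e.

Answer: 15 13 23 0

Derivation:
Initial committed: {a=10, b=5, d=6}
Op 1: BEGIN: in_txn=True, pending={}
Op 2: ROLLBACK: discarded pending []; in_txn=False
Op 3: UPDATE b=17 (auto-commit; committed b=17)
Op 4: BEGIN: in_txn=True, pending={}
Op 5: UPDATE a=15 (pending; pending now {a=15})
Op 6: COMMIT: merged ['a'] into committed; committed now {a=15, b=17, d=6}
Op 7: UPDATE b=13 (auto-commit; committed b=13)
Op 8: BEGIN: in_txn=True, pending={}
Op 9: ROLLBACK: discarded pending []; in_txn=False
Op 10: UPDATE d=23 (auto-commit; committed d=23)
Final committed: {a=15, b=13, d=23}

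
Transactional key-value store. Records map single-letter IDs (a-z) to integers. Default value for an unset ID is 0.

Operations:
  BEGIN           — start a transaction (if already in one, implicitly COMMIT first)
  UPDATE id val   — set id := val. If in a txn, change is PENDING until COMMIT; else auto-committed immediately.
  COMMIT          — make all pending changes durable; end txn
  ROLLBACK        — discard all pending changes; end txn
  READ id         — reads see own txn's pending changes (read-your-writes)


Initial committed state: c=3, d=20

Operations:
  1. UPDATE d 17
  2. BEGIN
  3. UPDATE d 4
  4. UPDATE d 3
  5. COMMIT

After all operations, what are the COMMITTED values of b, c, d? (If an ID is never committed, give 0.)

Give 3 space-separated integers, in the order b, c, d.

Answer: 0 3 3

Derivation:
Initial committed: {c=3, d=20}
Op 1: UPDATE d=17 (auto-commit; committed d=17)
Op 2: BEGIN: in_txn=True, pending={}
Op 3: UPDATE d=4 (pending; pending now {d=4})
Op 4: UPDATE d=3 (pending; pending now {d=3})
Op 5: COMMIT: merged ['d'] into committed; committed now {c=3, d=3}
Final committed: {c=3, d=3}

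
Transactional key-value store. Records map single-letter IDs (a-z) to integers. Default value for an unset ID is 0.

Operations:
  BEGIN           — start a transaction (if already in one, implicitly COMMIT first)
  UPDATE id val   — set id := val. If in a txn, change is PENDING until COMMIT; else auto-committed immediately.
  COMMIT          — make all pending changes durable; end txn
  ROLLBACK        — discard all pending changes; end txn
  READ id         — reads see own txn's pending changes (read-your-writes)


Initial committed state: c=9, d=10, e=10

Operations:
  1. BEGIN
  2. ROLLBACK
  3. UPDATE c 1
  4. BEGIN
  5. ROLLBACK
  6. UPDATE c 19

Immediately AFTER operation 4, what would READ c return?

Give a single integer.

Answer: 1

Derivation:
Initial committed: {c=9, d=10, e=10}
Op 1: BEGIN: in_txn=True, pending={}
Op 2: ROLLBACK: discarded pending []; in_txn=False
Op 3: UPDATE c=1 (auto-commit; committed c=1)
Op 4: BEGIN: in_txn=True, pending={}
After op 4: visible(c) = 1 (pending={}, committed={c=1, d=10, e=10})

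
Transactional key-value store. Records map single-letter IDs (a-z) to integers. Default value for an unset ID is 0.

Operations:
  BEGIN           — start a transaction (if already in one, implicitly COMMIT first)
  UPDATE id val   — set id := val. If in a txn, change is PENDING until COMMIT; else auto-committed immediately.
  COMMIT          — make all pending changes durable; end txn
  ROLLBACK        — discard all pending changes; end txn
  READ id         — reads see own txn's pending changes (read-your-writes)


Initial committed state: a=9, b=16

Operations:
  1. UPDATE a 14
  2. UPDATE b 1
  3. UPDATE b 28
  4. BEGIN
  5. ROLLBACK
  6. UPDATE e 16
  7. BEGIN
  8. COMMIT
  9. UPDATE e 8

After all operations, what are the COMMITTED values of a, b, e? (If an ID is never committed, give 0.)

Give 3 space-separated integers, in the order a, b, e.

Answer: 14 28 8

Derivation:
Initial committed: {a=9, b=16}
Op 1: UPDATE a=14 (auto-commit; committed a=14)
Op 2: UPDATE b=1 (auto-commit; committed b=1)
Op 3: UPDATE b=28 (auto-commit; committed b=28)
Op 4: BEGIN: in_txn=True, pending={}
Op 5: ROLLBACK: discarded pending []; in_txn=False
Op 6: UPDATE e=16 (auto-commit; committed e=16)
Op 7: BEGIN: in_txn=True, pending={}
Op 8: COMMIT: merged [] into committed; committed now {a=14, b=28, e=16}
Op 9: UPDATE e=8 (auto-commit; committed e=8)
Final committed: {a=14, b=28, e=8}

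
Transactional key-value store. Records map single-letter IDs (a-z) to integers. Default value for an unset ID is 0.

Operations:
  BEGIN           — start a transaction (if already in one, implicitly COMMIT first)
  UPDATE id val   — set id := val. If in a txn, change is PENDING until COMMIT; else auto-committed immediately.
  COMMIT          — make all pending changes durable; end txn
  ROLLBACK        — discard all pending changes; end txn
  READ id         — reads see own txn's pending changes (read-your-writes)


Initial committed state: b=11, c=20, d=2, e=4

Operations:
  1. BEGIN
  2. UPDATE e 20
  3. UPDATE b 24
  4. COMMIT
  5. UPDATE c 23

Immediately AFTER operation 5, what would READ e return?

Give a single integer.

Answer: 20

Derivation:
Initial committed: {b=11, c=20, d=2, e=4}
Op 1: BEGIN: in_txn=True, pending={}
Op 2: UPDATE e=20 (pending; pending now {e=20})
Op 3: UPDATE b=24 (pending; pending now {b=24, e=20})
Op 4: COMMIT: merged ['b', 'e'] into committed; committed now {b=24, c=20, d=2, e=20}
Op 5: UPDATE c=23 (auto-commit; committed c=23)
After op 5: visible(e) = 20 (pending={}, committed={b=24, c=23, d=2, e=20})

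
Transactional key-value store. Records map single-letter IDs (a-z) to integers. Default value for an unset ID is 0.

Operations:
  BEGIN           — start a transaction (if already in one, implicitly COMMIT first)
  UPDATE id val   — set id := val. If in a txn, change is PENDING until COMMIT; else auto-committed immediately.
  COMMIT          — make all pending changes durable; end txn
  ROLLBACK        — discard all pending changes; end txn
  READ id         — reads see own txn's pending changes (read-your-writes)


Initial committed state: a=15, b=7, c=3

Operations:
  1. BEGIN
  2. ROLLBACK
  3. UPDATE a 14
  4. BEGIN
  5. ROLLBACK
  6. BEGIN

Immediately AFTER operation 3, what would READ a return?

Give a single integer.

Answer: 14

Derivation:
Initial committed: {a=15, b=7, c=3}
Op 1: BEGIN: in_txn=True, pending={}
Op 2: ROLLBACK: discarded pending []; in_txn=False
Op 3: UPDATE a=14 (auto-commit; committed a=14)
After op 3: visible(a) = 14 (pending={}, committed={a=14, b=7, c=3})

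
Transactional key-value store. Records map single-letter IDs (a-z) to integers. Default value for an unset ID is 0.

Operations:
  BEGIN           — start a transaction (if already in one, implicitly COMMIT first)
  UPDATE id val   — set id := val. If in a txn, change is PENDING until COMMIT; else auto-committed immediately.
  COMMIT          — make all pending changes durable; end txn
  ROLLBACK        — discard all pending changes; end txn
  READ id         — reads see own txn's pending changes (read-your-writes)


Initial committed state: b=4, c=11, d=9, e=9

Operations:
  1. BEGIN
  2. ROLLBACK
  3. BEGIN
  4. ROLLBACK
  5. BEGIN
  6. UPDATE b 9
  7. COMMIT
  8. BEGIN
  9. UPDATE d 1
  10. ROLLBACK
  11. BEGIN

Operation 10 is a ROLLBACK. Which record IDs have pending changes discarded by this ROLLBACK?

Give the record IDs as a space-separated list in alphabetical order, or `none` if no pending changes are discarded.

Initial committed: {b=4, c=11, d=9, e=9}
Op 1: BEGIN: in_txn=True, pending={}
Op 2: ROLLBACK: discarded pending []; in_txn=False
Op 3: BEGIN: in_txn=True, pending={}
Op 4: ROLLBACK: discarded pending []; in_txn=False
Op 5: BEGIN: in_txn=True, pending={}
Op 6: UPDATE b=9 (pending; pending now {b=9})
Op 7: COMMIT: merged ['b'] into committed; committed now {b=9, c=11, d=9, e=9}
Op 8: BEGIN: in_txn=True, pending={}
Op 9: UPDATE d=1 (pending; pending now {d=1})
Op 10: ROLLBACK: discarded pending ['d']; in_txn=False
Op 11: BEGIN: in_txn=True, pending={}
ROLLBACK at op 10 discards: ['d']

Answer: d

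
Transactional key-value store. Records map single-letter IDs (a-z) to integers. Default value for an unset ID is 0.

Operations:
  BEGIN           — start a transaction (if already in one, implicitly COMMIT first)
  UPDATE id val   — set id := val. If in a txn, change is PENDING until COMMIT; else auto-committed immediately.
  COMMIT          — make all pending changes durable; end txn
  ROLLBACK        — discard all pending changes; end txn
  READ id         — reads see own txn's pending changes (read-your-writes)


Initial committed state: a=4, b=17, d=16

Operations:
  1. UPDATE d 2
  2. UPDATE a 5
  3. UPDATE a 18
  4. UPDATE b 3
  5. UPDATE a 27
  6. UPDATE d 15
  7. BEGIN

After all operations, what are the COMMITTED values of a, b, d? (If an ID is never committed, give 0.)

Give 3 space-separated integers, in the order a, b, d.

Initial committed: {a=4, b=17, d=16}
Op 1: UPDATE d=2 (auto-commit; committed d=2)
Op 2: UPDATE a=5 (auto-commit; committed a=5)
Op 3: UPDATE a=18 (auto-commit; committed a=18)
Op 4: UPDATE b=3 (auto-commit; committed b=3)
Op 5: UPDATE a=27 (auto-commit; committed a=27)
Op 6: UPDATE d=15 (auto-commit; committed d=15)
Op 7: BEGIN: in_txn=True, pending={}
Final committed: {a=27, b=3, d=15}

Answer: 27 3 15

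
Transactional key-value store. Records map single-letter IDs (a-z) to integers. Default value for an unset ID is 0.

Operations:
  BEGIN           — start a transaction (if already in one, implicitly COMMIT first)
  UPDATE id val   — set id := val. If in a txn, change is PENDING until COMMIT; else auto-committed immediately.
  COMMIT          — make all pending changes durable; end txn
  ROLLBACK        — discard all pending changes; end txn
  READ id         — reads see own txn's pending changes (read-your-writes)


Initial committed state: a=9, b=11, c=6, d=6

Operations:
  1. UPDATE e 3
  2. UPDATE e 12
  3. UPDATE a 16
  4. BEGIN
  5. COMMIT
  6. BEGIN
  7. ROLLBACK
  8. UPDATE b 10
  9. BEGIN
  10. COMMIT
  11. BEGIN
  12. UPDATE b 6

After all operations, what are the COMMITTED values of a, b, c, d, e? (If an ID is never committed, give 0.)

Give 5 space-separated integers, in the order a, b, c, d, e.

Answer: 16 10 6 6 12

Derivation:
Initial committed: {a=9, b=11, c=6, d=6}
Op 1: UPDATE e=3 (auto-commit; committed e=3)
Op 2: UPDATE e=12 (auto-commit; committed e=12)
Op 3: UPDATE a=16 (auto-commit; committed a=16)
Op 4: BEGIN: in_txn=True, pending={}
Op 5: COMMIT: merged [] into committed; committed now {a=16, b=11, c=6, d=6, e=12}
Op 6: BEGIN: in_txn=True, pending={}
Op 7: ROLLBACK: discarded pending []; in_txn=False
Op 8: UPDATE b=10 (auto-commit; committed b=10)
Op 9: BEGIN: in_txn=True, pending={}
Op 10: COMMIT: merged [] into committed; committed now {a=16, b=10, c=6, d=6, e=12}
Op 11: BEGIN: in_txn=True, pending={}
Op 12: UPDATE b=6 (pending; pending now {b=6})
Final committed: {a=16, b=10, c=6, d=6, e=12}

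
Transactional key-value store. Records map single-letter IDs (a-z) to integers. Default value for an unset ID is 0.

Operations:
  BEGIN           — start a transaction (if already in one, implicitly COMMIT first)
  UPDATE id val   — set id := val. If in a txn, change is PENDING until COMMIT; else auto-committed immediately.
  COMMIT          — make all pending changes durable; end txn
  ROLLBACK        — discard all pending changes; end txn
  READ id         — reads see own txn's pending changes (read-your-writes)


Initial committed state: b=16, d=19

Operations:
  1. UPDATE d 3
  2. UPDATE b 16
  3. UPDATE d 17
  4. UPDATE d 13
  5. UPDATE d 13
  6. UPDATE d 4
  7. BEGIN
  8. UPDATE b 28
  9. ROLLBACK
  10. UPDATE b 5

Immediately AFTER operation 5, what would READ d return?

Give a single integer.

Initial committed: {b=16, d=19}
Op 1: UPDATE d=3 (auto-commit; committed d=3)
Op 2: UPDATE b=16 (auto-commit; committed b=16)
Op 3: UPDATE d=17 (auto-commit; committed d=17)
Op 4: UPDATE d=13 (auto-commit; committed d=13)
Op 5: UPDATE d=13 (auto-commit; committed d=13)
After op 5: visible(d) = 13 (pending={}, committed={b=16, d=13})

Answer: 13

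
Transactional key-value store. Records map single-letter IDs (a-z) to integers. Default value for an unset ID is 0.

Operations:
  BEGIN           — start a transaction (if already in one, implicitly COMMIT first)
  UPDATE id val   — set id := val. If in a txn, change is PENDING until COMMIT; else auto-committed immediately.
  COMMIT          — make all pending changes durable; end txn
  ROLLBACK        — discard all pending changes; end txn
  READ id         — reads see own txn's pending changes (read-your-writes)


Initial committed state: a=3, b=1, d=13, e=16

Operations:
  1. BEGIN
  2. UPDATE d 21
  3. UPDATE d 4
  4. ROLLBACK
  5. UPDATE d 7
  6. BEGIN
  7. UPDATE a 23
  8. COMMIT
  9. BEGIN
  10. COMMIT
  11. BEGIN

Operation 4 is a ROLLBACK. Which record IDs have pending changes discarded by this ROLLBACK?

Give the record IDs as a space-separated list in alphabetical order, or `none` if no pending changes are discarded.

Initial committed: {a=3, b=1, d=13, e=16}
Op 1: BEGIN: in_txn=True, pending={}
Op 2: UPDATE d=21 (pending; pending now {d=21})
Op 3: UPDATE d=4 (pending; pending now {d=4})
Op 4: ROLLBACK: discarded pending ['d']; in_txn=False
Op 5: UPDATE d=7 (auto-commit; committed d=7)
Op 6: BEGIN: in_txn=True, pending={}
Op 7: UPDATE a=23 (pending; pending now {a=23})
Op 8: COMMIT: merged ['a'] into committed; committed now {a=23, b=1, d=7, e=16}
Op 9: BEGIN: in_txn=True, pending={}
Op 10: COMMIT: merged [] into committed; committed now {a=23, b=1, d=7, e=16}
Op 11: BEGIN: in_txn=True, pending={}
ROLLBACK at op 4 discards: ['d']

Answer: d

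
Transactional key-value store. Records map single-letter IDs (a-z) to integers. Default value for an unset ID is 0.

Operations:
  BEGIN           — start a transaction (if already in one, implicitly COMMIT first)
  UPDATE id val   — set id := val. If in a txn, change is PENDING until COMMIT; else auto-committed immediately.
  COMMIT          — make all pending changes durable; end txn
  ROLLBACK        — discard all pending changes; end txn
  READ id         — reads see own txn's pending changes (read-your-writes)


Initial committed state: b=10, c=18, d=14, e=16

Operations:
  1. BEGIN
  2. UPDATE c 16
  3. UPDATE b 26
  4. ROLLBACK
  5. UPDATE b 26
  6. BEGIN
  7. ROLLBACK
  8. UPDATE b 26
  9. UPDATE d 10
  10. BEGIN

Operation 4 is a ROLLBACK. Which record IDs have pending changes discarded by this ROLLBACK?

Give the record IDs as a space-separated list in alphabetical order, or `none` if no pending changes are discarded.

Answer: b c

Derivation:
Initial committed: {b=10, c=18, d=14, e=16}
Op 1: BEGIN: in_txn=True, pending={}
Op 2: UPDATE c=16 (pending; pending now {c=16})
Op 3: UPDATE b=26 (pending; pending now {b=26, c=16})
Op 4: ROLLBACK: discarded pending ['b', 'c']; in_txn=False
Op 5: UPDATE b=26 (auto-commit; committed b=26)
Op 6: BEGIN: in_txn=True, pending={}
Op 7: ROLLBACK: discarded pending []; in_txn=False
Op 8: UPDATE b=26 (auto-commit; committed b=26)
Op 9: UPDATE d=10 (auto-commit; committed d=10)
Op 10: BEGIN: in_txn=True, pending={}
ROLLBACK at op 4 discards: ['b', 'c']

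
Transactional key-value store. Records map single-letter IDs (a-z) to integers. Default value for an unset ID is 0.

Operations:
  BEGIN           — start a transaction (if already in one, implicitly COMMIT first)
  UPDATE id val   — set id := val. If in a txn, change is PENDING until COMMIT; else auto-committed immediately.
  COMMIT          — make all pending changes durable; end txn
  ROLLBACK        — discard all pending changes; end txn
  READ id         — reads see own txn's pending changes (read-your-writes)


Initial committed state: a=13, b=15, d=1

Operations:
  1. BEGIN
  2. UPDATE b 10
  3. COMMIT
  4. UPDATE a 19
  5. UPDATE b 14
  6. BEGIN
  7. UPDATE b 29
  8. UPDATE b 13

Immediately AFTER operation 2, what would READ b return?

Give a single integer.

Initial committed: {a=13, b=15, d=1}
Op 1: BEGIN: in_txn=True, pending={}
Op 2: UPDATE b=10 (pending; pending now {b=10})
After op 2: visible(b) = 10 (pending={b=10}, committed={a=13, b=15, d=1})

Answer: 10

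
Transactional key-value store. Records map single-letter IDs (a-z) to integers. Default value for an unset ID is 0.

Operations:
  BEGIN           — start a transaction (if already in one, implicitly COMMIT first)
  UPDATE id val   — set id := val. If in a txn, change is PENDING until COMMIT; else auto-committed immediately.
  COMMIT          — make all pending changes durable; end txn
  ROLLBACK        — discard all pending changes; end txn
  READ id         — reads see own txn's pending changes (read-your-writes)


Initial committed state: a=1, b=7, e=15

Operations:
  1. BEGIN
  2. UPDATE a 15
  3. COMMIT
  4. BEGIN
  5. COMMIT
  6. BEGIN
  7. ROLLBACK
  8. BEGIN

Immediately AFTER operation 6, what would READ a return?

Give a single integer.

Initial committed: {a=1, b=7, e=15}
Op 1: BEGIN: in_txn=True, pending={}
Op 2: UPDATE a=15 (pending; pending now {a=15})
Op 3: COMMIT: merged ['a'] into committed; committed now {a=15, b=7, e=15}
Op 4: BEGIN: in_txn=True, pending={}
Op 5: COMMIT: merged [] into committed; committed now {a=15, b=7, e=15}
Op 6: BEGIN: in_txn=True, pending={}
After op 6: visible(a) = 15 (pending={}, committed={a=15, b=7, e=15})

Answer: 15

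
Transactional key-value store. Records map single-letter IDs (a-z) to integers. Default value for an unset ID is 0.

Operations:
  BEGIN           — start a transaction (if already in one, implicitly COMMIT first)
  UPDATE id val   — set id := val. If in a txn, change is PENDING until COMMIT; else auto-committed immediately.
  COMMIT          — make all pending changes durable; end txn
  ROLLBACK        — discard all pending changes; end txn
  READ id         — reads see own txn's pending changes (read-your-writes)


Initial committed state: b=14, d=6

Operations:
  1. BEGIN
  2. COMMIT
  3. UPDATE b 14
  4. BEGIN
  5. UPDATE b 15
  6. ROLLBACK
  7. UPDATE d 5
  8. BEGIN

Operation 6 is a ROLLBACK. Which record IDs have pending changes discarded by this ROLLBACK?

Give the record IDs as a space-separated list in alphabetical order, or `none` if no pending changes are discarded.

Answer: b

Derivation:
Initial committed: {b=14, d=6}
Op 1: BEGIN: in_txn=True, pending={}
Op 2: COMMIT: merged [] into committed; committed now {b=14, d=6}
Op 3: UPDATE b=14 (auto-commit; committed b=14)
Op 4: BEGIN: in_txn=True, pending={}
Op 5: UPDATE b=15 (pending; pending now {b=15})
Op 6: ROLLBACK: discarded pending ['b']; in_txn=False
Op 7: UPDATE d=5 (auto-commit; committed d=5)
Op 8: BEGIN: in_txn=True, pending={}
ROLLBACK at op 6 discards: ['b']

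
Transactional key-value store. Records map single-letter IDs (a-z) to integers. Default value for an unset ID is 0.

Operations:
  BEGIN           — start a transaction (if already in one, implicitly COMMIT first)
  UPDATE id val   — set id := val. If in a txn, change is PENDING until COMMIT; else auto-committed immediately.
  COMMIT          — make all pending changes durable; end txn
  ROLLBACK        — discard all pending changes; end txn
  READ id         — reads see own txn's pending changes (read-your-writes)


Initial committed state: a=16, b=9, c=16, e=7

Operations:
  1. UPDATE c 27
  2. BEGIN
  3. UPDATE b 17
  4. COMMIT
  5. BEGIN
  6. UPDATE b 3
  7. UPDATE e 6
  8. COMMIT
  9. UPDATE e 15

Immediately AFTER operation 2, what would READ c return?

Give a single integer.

Answer: 27

Derivation:
Initial committed: {a=16, b=9, c=16, e=7}
Op 1: UPDATE c=27 (auto-commit; committed c=27)
Op 2: BEGIN: in_txn=True, pending={}
After op 2: visible(c) = 27 (pending={}, committed={a=16, b=9, c=27, e=7})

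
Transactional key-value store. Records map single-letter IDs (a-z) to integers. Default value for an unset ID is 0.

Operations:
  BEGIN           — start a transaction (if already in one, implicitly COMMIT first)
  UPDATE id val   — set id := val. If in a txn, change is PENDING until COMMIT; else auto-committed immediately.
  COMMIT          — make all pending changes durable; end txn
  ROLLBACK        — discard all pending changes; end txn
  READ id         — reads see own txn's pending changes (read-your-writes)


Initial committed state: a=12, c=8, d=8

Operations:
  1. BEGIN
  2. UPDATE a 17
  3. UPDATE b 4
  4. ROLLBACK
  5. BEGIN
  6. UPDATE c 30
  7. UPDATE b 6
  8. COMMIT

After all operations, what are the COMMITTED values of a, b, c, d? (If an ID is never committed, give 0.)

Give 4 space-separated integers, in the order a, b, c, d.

Initial committed: {a=12, c=8, d=8}
Op 1: BEGIN: in_txn=True, pending={}
Op 2: UPDATE a=17 (pending; pending now {a=17})
Op 3: UPDATE b=4 (pending; pending now {a=17, b=4})
Op 4: ROLLBACK: discarded pending ['a', 'b']; in_txn=False
Op 5: BEGIN: in_txn=True, pending={}
Op 6: UPDATE c=30 (pending; pending now {c=30})
Op 7: UPDATE b=6 (pending; pending now {b=6, c=30})
Op 8: COMMIT: merged ['b', 'c'] into committed; committed now {a=12, b=6, c=30, d=8}
Final committed: {a=12, b=6, c=30, d=8}

Answer: 12 6 30 8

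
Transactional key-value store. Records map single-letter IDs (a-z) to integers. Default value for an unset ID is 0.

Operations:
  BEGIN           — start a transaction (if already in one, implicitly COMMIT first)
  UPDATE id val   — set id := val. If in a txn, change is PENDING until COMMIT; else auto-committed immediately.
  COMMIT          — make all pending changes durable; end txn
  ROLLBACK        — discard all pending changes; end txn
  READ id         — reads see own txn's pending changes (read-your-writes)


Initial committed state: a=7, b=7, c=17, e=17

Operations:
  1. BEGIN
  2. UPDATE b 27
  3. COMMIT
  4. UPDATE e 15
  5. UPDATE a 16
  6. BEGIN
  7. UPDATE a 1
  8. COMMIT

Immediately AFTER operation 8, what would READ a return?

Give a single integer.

Initial committed: {a=7, b=7, c=17, e=17}
Op 1: BEGIN: in_txn=True, pending={}
Op 2: UPDATE b=27 (pending; pending now {b=27})
Op 3: COMMIT: merged ['b'] into committed; committed now {a=7, b=27, c=17, e=17}
Op 4: UPDATE e=15 (auto-commit; committed e=15)
Op 5: UPDATE a=16 (auto-commit; committed a=16)
Op 6: BEGIN: in_txn=True, pending={}
Op 7: UPDATE a=1 (pending; pending now {a=1})
Op 8: COMMIT: merged ['a'] into committed; committed now {a=1, b=27, c=17, e=15}
After op 8: visible(a) = 1 (pending={}, committed={a=1, b=27, c=17, e=15})

Answer: 1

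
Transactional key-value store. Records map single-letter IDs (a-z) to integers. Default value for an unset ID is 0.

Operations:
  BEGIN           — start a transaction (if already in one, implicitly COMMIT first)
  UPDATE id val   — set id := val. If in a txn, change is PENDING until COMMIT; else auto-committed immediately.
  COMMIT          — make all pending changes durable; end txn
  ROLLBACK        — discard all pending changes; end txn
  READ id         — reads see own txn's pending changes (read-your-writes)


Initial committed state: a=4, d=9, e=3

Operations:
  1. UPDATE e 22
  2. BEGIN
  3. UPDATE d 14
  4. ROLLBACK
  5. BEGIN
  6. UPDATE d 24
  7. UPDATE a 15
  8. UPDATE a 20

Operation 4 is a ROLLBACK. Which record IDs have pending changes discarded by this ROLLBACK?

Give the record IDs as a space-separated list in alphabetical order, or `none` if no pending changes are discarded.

Initial committed: {a=4, d=9, e=3}
Op 1: UPDATE e=22 (auto-commit; committed e=22)
Op 2: BEGIN: in_txn=True, pending={}
Op 3: UPDATE d=14 (pending; pending now {d=14})
Op 4: ROLLBACK: discarded pending ['d']; in_txn=False
Op 5: BEGIN: in_txn=True, pending={}
Op 6: UPDATE d=24 (pending; pending now {d=24})
Op 7: UPDATE a=15 (pending; pending now {a=15, d=24})
Op 8: UPDATE a=20 (pending; pending now {a=20, d=24})
ROLLBACK at op 4 discards: ['d']

Answer: d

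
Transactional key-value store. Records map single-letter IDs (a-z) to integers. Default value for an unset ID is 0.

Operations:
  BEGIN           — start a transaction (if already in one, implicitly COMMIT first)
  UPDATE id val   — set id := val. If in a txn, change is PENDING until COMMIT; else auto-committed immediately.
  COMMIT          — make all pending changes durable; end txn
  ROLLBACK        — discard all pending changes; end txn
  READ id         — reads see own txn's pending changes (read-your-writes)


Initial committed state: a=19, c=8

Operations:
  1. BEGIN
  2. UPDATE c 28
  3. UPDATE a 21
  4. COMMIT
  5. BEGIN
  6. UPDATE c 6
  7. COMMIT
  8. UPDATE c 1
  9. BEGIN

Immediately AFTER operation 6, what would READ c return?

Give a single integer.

Initial committed: {a=19, c=8}
Op 1: BEGIN: in_txn=True, pending={}
Op 2: UPDATE c=28 (pending; pending now {c=28})
Op 3: UPDATE a=21 (pending; pending now {a=21, c=28})
Op 4: COMMIT: merged ['a', 'c'] into committed; committed now {a=21, c=28}
Op 5: BEGIN: in_txn=True, pending={}
Op 6: UPDATE c=6 (pending; pending now {c=6})
After op 6: visible(c) = 6 (pending={c=6}, committed={a=21, c=28})

Answer: 6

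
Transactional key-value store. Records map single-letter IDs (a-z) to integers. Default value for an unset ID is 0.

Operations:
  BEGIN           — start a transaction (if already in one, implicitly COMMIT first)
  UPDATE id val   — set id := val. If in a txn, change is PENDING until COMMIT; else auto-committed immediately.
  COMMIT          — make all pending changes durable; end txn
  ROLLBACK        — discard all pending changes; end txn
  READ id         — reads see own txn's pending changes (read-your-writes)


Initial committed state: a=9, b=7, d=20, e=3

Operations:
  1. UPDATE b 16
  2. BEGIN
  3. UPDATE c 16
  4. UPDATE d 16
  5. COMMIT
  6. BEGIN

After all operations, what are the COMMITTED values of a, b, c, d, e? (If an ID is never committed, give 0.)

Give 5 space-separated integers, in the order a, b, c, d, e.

Answer: 9 16 16 16 3

Derivation:
Initial committed: {a=9, b=7, d=20, e=3}
Op 1: UPDATE b=16 (auto-commit; committed b=16)
Op 2: BEGIN: in_txn=True, pending={}
Op 3: UPDATE c=16 (pending; pending now {c=16})
Op 4: UPDATE d=16 (pending; pending now {c=16, d=16})
Op 5: COMMIT: merged ['c', 'd'] into committed; committed now {a=9, b=16, c=16, d=16, e=3}
Op 6: BEGIN: in_txn=True, pending={}
Final committed: {a=9, b=16, c=16, d=16, e=3}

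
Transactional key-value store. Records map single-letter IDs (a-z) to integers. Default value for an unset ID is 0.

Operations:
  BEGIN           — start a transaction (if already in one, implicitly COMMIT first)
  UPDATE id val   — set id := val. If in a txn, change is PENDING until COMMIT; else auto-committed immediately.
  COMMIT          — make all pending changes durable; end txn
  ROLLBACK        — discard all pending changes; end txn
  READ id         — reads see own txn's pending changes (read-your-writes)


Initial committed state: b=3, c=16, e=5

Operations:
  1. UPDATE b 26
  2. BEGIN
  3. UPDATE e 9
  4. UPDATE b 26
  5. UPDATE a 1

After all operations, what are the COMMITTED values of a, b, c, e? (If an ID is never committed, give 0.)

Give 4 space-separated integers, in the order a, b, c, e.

Answer: 0 26 16 5

Derivation:
Initial committed: {b=3, c=16, e=5}
Op 1: UPDATE b=26 (auto-commit; committed b=26)
Op 2: BEGIN: in_txn=True, pending={}
Op 3: UPDATE e=9 (pending; pending now {e=9})
Op 4: UPDATE b=26 (pending; pending now {b=26, e=9})
Op 5: UPDATE a=1 (pending; pending now {a=1, b=26, e=9})
Final committed: {b=26, c=16, e=5}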